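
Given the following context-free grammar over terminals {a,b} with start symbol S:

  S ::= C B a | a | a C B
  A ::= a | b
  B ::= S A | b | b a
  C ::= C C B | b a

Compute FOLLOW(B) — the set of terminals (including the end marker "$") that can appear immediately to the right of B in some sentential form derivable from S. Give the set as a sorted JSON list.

Compute FIRST by fixpoint:
iter 1:
  A via A→a: +{a}
  A via A→b: +{b}
  B via B→b: +{b}
  C via C→b a: +{b}
  S via S→C B a: +{b}
  S via S→a: +{a}
  FIRST(S)={a,b}  FIRST(A)={a,b}  FIRST(B)={b}  FIRST(C)={b}
iter 2:
  B via B→S A: +{a}
  FIRST(S)={a,b}  FIRST(A)={a,b}  FIRST(B)={a,b}  FIRST(C)={b}
iter 3: done
  FIRST(S)={a,b}  FIRST(A)={a,b}  FIRST(B)={a,b}  FIRST(C)={b}

Compute FOLLOW by fixpoint:
seed FOLLOW(S) with $
iter 1:
  B→S A: FOLLOW(S) ⊇ FIRST(A) = {a,b}; new: +{a,b}
  C→C C B: FOLLOW(C) ⊇ FIRST(C) = {b}; new: +{b}
  C→C C B: FOLLOW(C) ⊇ FIRST(B) = {a,b}; new: +{a}
  C→C C B: FOLLOW(B) ⊇ FOLLOW(C) ⊇ {a,b}; new: +{a,b}
  S→a C B: FOLLOW(B) ⊇ FOLLOW(S) ⊇ {$,a,b}; new: +{$}
  FOLLOW(S)={$,a,b}  FOLLOW(A)={}  FOLLOW(B)={$,a,b}  FOLLOW(C)={a,b}
iter 2:
  B→S A: FOLLOW(A) ⊇ FOLLOW(B) ⊇ {$,a,b}; new: +{$,a,b}
  FOLLOW(S)={$,a,b}  FOLLOW(A)={$,a,b}  FOLLOW(B)={$,a,b}  FOLLOW(C)={a,b}
iter 3: (no change)
  FOLLOW(S)={$,a,b}  FOLLOW(A)={$,a,b}  FOLLOW(B)={$,a,b}  FOLLOW(C)={a,b}

FOLLOW(B) = ["$", "a", "b"]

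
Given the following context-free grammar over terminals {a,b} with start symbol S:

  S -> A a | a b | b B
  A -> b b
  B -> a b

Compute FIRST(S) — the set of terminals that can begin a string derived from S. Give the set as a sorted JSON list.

FIRST sets, iterate to fixpoint:
iter 1:
  A via A→b b: +{b}
  B via B→a b: +{a}
  S via S→A a: +{b}
  S via S→a b: +{a}
  S: {a,b}  A: {b}  B: {a}
iter 2: — fixpoint
  S: {a,b}  A: {b}  B: {a}

FIRST(S) = ["a", "b"]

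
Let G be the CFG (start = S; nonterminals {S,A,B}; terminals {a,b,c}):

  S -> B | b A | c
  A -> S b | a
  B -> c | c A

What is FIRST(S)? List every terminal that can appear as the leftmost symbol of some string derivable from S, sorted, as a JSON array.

Compute FIRST by fixpoint:
round 1:
  A via A→a: +{a}
  B via B→c: +{c}
  S via S→B: +{c}
  S via S→b A: +{b}
  FIRST(S)={b,c}  FIRST(A)={a}  FIRST(B)={c}
round 2:
  A via A→S b: +{b,c}
  FIRST(S)={b,c}  FIRST(A)={a,b,c}  FIRST(B)={c}
round 3: — fixpoint
  FIRST(S)={b,c}  FIRST(A)={a,b,c}  FIRST(B)={c}

FIRST(S) = ["b", "c"]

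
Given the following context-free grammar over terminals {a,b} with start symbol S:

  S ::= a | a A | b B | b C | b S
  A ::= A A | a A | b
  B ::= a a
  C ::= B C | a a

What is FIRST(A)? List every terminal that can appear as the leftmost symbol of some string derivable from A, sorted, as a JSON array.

FIRST sets, iterate to fixpoint:
pass 1:
  A via A→a A: +{a}
  A via A→b: +{b}
  B via B→a a: +{a}
  C via C→B C: +{a}
  S via S→a: +{a}
  S via S→b B: +{b}
  FIRST(S)={a,b}  FIRST(A)={a,b}  FIRST(B)={a}  FIRST(C)={a}
pass 2: (stable)
  FIRST(S)={a,b}  FIRST(A)={a,b}  FIRST(B)={a}  FIRST(C)={a}

FIRST(A) = ["a", "b"]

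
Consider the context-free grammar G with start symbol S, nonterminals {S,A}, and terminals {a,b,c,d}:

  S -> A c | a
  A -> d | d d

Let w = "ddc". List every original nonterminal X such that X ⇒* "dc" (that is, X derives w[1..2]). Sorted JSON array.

Convert to CNF:
  S -> A T1 | a
  A -> T0 T0 | d
  T0 -> d
  T1 -> c

Fill CYK table bottom-up (cells [i..j] with 1 ≤ i ≤ j ≤ 2 only):
  cell(1,1) d: {A,T0}  orig:{A}
  cell(2,2) c: {T1}  orig:{}
  cell(1,2) dc: {S}

Original NTs in T[1,2] deriving "dc": ["S"]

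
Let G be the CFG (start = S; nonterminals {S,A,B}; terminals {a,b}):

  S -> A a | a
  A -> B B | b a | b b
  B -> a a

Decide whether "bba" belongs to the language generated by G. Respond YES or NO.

Convert to CNF:
  S -> A T1 | a
  A -> B B | T0 T0 | T0 T1
  B -> T1 T1
  T0 -> b
  T1 -> a

CYK table (by increasing span):
  [0..0]={T0}  "b"  orig:{}
  [1..1]={T0}  "b"  orig:{}
  [2..2]={S,T1}  "a"  orig:{S}
  [0..1]={A}  "bb"
  [1..2]={A}  "ba"
  [0..2]={S}  "bba"

S ∈ T[0,2] ⇒ YES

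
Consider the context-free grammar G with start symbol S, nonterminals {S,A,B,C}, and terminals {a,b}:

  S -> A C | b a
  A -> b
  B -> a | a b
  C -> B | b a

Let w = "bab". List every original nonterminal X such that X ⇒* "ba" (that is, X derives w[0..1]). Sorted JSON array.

CNF form of G:
  S -> A C | T1 T0
  A -> b
  B -> T0 T1 | a
  C -> T0 T1 | T1 T0 | a
  T0 -> a
  T1 -> b

CYK table (by increasing span) — only the sub-triangle for w[0..1]:
  T[0,0] 'b' = {A,T1}  orig:{A}
  T[1,1] 'a' = {B,C,T0}  orig:{B,C}
  T[0,1] 'ba' = {C,S}

Original NTs in T[0,1] deriving "ba": ["C", "S"]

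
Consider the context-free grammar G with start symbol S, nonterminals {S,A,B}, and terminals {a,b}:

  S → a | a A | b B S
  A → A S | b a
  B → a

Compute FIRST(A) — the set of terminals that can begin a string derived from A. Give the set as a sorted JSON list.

FIRST iteration:
iter 1:
  A via A→b a: +{b}
  B via B→a: +{a}
  S via S→a: +{a}
  S via S→b B S: +{b}
  FIRST(S)={a,b}  FIRST(A)={b}  FIRST(B)={a}
iter 2: — fixpoint
  FIRST(S)={a,b}  FIRST(A)={b}  FIRST(B)={a}

FIRST(A) = ["b"]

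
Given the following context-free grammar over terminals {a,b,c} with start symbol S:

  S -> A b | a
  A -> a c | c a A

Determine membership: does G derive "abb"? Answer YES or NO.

Convert to CNF:
  S -> A T2 | a
  A -> T0 T1 | T1 X3
  T0 -> a
  T1 -> c
  T2 -> b
  X3 -> T0 A

Fill CYK table bottom-up:
  cell(0,0) a: {S,T0}  orig:{S}
  cell(1,1) b: {T2}  orig:{}
  cell(2,2) b: {T2}  orig:{}
  cell(0,1) ab: ∅
  cell(1,2) bb: ∅
  cell(0,2) abb: ∅

S ∉ T[0,2] ⇒ NO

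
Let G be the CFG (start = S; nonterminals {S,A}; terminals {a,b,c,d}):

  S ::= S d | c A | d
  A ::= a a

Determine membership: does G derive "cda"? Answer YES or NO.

CNF form of G:
  S -> S T1 | T2 A | d
  A -> T0 T0
  T0 -> a
  T1 -> d
  T2 -> c

Fill CYK table bottom-up:
  cell(0,0) c: {T2}  orig:{}
  cell(1,1) d: {S,T1}  orig:{S}
  cell(2,2) a: {T0}  orig:{}
  cell(0,1) cd: ∅
  cell(1,2) da: ∅
  cell(0,2) cda: ∅

S ∉ T[0,2] ⇒ NO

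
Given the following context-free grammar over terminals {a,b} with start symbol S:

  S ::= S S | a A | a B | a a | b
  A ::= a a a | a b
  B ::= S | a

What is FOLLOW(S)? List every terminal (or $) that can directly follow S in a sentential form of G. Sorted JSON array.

FIRST sets, iterate to fixpoint:
round 1:
  A via A→a a a: +{a}
  B via B→a: +{a}
  S via S→a A: +{a}
  S via S→b: +{b}
  FIRST[S]={a,b}  FIRST[A]={a}  FIRST[B]={a}
round 2:
  B via B→S: +{b}
  FIRST[S]={a,b}  FIRST[A]={a}  FIRST[B]={a,b}
round 3: (stable)
  FIRST[S]={a,b}  FIRST[A]={a}  FIRST[B]={a,b}

FOLLOW iteration:
seed FOLLOW(S) with $
[1]
  S→S S: FOLLOW(S) ⊇ FIRST(S) = {a,b}; new: +{a,b}
  S→a A: FOLLOW(A) ⊇ FOLLOW(S) ⊇ {$,a,b}; new: +{$,a,b}
  S→a B: FOLLOW(B) ⊇ FOLLOW(S) ⊇ {$,a,b}; new: +{$,a,b}
  FOLLOW(S)={$,a,b}  FOLLOW(A)={$,a,b}  FOLLOW(B)={$,a,b}
[2] — fixpoint
  FOLLOW(S)={$,a,b}  FOLLOW(A)={$,a,b}  FOLLOW(B)={$,a,b}

FOLLOW(S) = ["$", "a", "b"]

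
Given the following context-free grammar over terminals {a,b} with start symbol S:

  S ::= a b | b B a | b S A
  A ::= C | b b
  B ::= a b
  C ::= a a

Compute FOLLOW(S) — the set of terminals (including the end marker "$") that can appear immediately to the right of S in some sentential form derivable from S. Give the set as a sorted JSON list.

FIRST sets, iterate to fixpoint:
[1]
  A via A→b b: +{b}
  B via B→a b: +{a}
  C via C→a a: +{a}
  S via S→a b: +{a}
  S via S→b B a: +{b}
  S: {a,b}  A: {b}  B: {a}  C: {a}
[2]
  A via A→C: +{a}
  S: {a,b}  A: {a,b}  B: {a}  C: {a}
[3] — fixpoint
  S: {a,b}  A: {a,b}  B: {a}  C: {a}

FOLLOW sets:
FOLLOW(S) := {$}
iter 1:
  S→b B a: FOLLOW(B) ⊇ FIRST(a) = {a}; new: +{a}
  S→b S A: FOLLOW(S) ⊇ FIRST(A) = {a,b}; new: +{a,b}
  S→b S A: FOLLOW(A) ⊇ FOLLOW(S) ⊇ {$,a,b}; new: +{$,a,b}
  FOLLOW(S)={$,a,b}  FOLLOW(A)={$,a,b}  FOLLOW(B)={a}  FOLLOW(C)={}
iter 2:
  A→C: FOLLOW(C) ⊇ FOLLOW(A) ⊇ {$,a,b}; new: +{$,a,b}
  FOLLOW(S)={$,a,b}  FOLLOW(A)={$,a,b}  FOLLOW(B)={a}  FOLLOW(C)={$,a,b}
iter 3: — fixpoint
  FOLLOW(S)={$,a,b}  FOLLOW(A)={$,a,b}  FOLLOW(B)={a}  FOLLOW(C)={$,a,b}

FOLLOW(S) = ["$", "a", "b"]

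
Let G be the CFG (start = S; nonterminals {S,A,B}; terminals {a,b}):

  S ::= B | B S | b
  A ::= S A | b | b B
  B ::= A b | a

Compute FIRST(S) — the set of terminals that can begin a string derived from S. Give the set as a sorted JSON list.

FIRST sets, iterate to fixpoint:
pass 1:
  A via A→b: +{b}
  B via B→A b: +{b}
  B via B→a: +{a}
  S via S→B: +{a,b}
  S: {a,b}  A: {b}  B: {a,b}
pass 2:
  A via A→S A: +{a}
  S: {a,b}  A: {a,b}  B: {a,b}
pass 3: (no change)
  S: {a,b}  A: {a,b}  B: {a,b}

FIRST(S) = ["a", "b"]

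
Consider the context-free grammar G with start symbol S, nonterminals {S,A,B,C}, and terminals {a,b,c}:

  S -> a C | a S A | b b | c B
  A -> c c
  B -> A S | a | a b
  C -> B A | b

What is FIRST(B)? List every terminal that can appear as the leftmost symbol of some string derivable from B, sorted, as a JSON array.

FIRST iteration:
round 1:
  A via A→c c: +{c}
  B via B→A S: +{c}
  B via B→a: +{a}
  C via C→B A: +{a,c}
  C via C→b: +{b}
  S via S→a C: +{a}
  S via S→b b: +{b}
  S via S→c B: +{c}
  FIRST(S)={a,b,c}  FIRST(A)={c}  FIRST(B)={a,c}  FIRST(C)={a,b,c}
round 2: — fixpoint
  FIRST(S)={a,b,c}  FIRST(A)={c}  FIRST(B)={a,c}  FIRST(C)={a,b,c}

FIRST(B) = ["a", "c"]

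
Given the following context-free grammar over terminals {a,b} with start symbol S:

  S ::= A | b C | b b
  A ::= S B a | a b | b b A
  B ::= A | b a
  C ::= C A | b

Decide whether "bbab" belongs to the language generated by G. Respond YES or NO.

CNF form of G:
  S -> S X6 | T0 T1 | T1 C | T1 T1 | T1 X7
  A -> S X2 | T0 T1 | T1 X3
  B -> S X4 | T0 T1 | T1 T0 | T1 X5
  C -> C A | b
  T0 -> a
  T1 -> b
  X2 -> B T0
  X3 -> T1 A
  X4 -> B T0
  X5 -> T1 A
  X6 -> B T0
  X7 -> T1 A

CYK table (by increasing span):
  T[0,0] 'b' = {C,T1}  orig:{C}
  T[1,1] 'b' = {C,T1}  orig:{C}
  T[2,2] 'a' = {T0}  orig:{}
  T[3,3] 'b' = {C,T1}  orig:{C}
  T[0,1] 'bb' = {S}
  T[1,2] 'ba' = {B}
  T[2,3] 'ab' = {A,B,S}
  T[0,2] 'bba' = ∅
  T[1,3] 'bab' = {C,X3,X5,X7}  orig:{C}
  T[0,3] 'bbab' = {A,B,S}

S ∈ T[0,3] ⇒ YES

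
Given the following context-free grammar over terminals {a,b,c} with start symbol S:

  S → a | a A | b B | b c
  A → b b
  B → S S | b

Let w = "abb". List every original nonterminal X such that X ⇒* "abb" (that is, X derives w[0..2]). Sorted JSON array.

Convert to CNF:
  S -> T0 B | T0 T2 | T1 A | a
  A -> T0 T0
  B -> S S | b
  T0 -> b
  T1 -> a
  T2 -> c

CYK table (by increasing span) — only the sub-triangle for w[0..2]:
  [0..0]={S,T1}  "a"  orig:{S}
  [1..1]={B,T0}  "b"  orig:{B}
  [2..2]={B,T0}  "b"  orig:{B}
  [0..1]=∅  "ab"
  [1..2]={A,S}  "bb"
  [0..2]={B,S}  "abb"

Original NTs in T[0,2] deriving "abb": ["B", "S"]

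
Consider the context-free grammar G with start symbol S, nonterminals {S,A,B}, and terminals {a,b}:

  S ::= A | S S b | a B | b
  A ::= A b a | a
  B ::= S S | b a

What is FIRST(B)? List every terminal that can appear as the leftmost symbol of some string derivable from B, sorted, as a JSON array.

Compute FIRST by fixpoint:
round 1:
  A via A→a: +{a}
  B via B→b a: +{b}
  S via S→A: +{a}
  S via S→b: +{b}
  FIRST(S)={a,b}  FIRST(A)={a}  FIRST(B)={b}
round 2:
  B via B→S S: +{a}
  FIRST(S)={a,b}  FIRST(A)={a}  FIRST(B)={a,b}
round 3: (no change)
  FIRST(S)={a,b}  FIRST(A)={a}  FIRST(B)={a,b}

FIRST(B) = ["a", "b"]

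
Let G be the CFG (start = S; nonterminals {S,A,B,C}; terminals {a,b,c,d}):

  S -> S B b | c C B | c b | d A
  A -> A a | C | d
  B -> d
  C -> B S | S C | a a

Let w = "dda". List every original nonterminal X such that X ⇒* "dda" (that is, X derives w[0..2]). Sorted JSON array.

Convert to CNF:
  S -> S X4 | T2 T1 | T2 X5 | T3 A
  A -> A T0 | B S | S C | T0 T0 | d
  B -> d
  C -> B S | S C | T0 T0
  T0 -> a
  T1 -> b
  T2 -> c
  T3 -> d
  X4 -> B T1
  X5 -> C B

CYK table (by increasing span) (cells [i..j] with 0 ≤ i ≤ j ≤ 2 only):
  [0..0]={A,B,T3}  "d"  orig:{A,B}
  [1..1]={A,B,T3}  "d"  orig:{A,B}
  [2..2]={T0}  "a"  orig:{}
  [0..1]={S}  "dd"
  [1..2]={A}  "da"
  [0..2]={S}  "dda"

Original NTs in T[0,2] deriving "dda": ["S"]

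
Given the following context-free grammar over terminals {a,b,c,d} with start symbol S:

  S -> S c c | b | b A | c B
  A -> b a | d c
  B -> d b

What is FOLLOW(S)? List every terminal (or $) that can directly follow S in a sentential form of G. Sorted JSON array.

Compute FIRST by fixpoint:
iter 1:
  A via A→b a: +{b}
  A via A→d c: +{d}
  B via B→d b: +{d}
  S via S→b: +{b}
  S via S→c B: +{c}
  FIRST[S]={b,c}  FIRST[A]={b,d}  FIRST[B]={d}
iter 2: — fixpoint
  FIRST[S]={b,c}  FIRST[A]={b,d}  FIRST[B]={d}

FOLLOW iteration:
FOLLOW(S) := {$}
round 1:
  S→S c c: FOLLOW(S) ⊇ FIRST(c) = {c}; new: +{c}
  S→b A: FOLLOW(A) ⊇ FOLLOW(S) ⊇ {$,c}; new: +{$,c}
  S→c B: FOLLOW(B) ⊇ FOLLOW(S) ⊇ {$,c}; new: +{$,c}
  FOLLOW(S)={$,c}  FOLLOW(A)={$,c}  FOLLOW(B)={$,c}
round 2: — fixpoint
  FOLLOW(S)={$,c}  FOLLOW(A)={$,c}  FOLLOW(B)={$,c}

FOLLOW(S) = ["$", "c"]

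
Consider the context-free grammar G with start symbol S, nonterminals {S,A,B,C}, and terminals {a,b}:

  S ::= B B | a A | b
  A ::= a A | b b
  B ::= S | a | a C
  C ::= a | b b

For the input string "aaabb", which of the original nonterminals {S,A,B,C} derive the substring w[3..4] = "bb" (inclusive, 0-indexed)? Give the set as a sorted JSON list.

Convert to CNF:
  S -> B B | T0 A | b
  A -> T0 A | T1 T1
  B -> B B | T0 A | T0 C | a | b
  C -> T1 T1 | a
  T0 -> a
  T1 -> b

CYK table (by increasing span), restricted to cells inside w[3..4]:
  [3..3]={B,S,T1}  "b"  orig:{B,S}
  [4..4]={B,S,T1}  "b"  orig:{B,S}
  [3..4]={A,B,C,S}  "bb"

Original NTs in T[3,4] deriving "bb": ["A", "B", "C", "S"]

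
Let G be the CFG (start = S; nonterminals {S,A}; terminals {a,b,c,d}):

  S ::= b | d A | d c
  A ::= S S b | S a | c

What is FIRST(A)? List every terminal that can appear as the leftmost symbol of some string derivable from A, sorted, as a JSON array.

Compute FIRST by fixpoint:
iter 1:
  A via A→c: +{c}
  S via S→b: +{b}
  S via S→d A: +{d}
  FIRST[S]={b,d}  FIRST[A]={c}
iter 2:
  A via A→S S b: +{b,d}
  FIRST[S]={b,d}  FIRST[A]={b,c,d}
iter 3: — fixpoint
  FIRST[S]={b,d}  FIRST[A]={b,c,d}

FIRST(A) = ["b", "c", "d"]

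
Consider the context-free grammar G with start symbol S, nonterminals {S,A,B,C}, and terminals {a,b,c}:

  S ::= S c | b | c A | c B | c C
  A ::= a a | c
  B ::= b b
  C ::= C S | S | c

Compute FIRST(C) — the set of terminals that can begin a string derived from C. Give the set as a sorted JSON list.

FIRST sets, iterate to fixpoint:
[1]
  A via A→a a: +{a}
  A via A→c: +{c}
  B via B→b b: +{b}
  C via C→c: +{c}
  S via S→b: +{b}
  S via S→c A: +{c}
  FIRST[S]={b,c}  FIRST[A]={a,c}  FIRST[B]={b}  FIRST[C]={c}
[2]
  C via C→S: +{b}
  FIRST[S]={b,c}  FIRST[A]={a,c}  FIRST[B]={b}  FIRST[C]={b,c}
[3] (no change)
  FIRST[S]={b,c}  FIRST[A]={a,c}  FIRST[B]={b}  FIRST[C]={b,c}

FIRST(C) = ["b", "c"]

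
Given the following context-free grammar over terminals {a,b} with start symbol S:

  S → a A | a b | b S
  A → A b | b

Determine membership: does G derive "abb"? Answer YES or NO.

Convert to CNF:
  S -> T0 S | T1 A | T1 T0
  A -> A T0 | b
  T0 -> b
  T1 -> a

Fill CYK table bottom-up:
  [0..0]={T1}  "a"  orig:{}
  [1..1]={A,T0}  "b"  orig:{A}
  [2..2]={A,T0}  "b"  orig:{A}
  [0..1]={S}  "ab"
  [1..2]={A}  "bb"
  [0..2]={S}  "abb"

S ∈ T[0,2] ⇒ YES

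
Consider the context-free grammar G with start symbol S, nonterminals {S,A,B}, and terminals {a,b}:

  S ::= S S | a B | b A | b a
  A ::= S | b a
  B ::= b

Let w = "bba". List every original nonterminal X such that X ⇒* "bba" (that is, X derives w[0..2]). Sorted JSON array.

CNF form of G:
  S -> S S | T0 B | T1 A | T1 T0
  A -> S S | T0 B | T1 A | T1 T0
  B -> b
  T0 -> a
  T1 -> b

Fill CYK table bottom-up, restricted to cells inside w[0..2]:
  [0..0]={B,T1}  "b"  orig:{B}
  [1..1]={B,T1}  "b"  orig:{B}
  [2..2]={T0}  "a"  orig:{}
  [0..1]=∅  "bb"
  [1..2]={A,S}  "ba"
  [0..2]={A,S}  "bba"

Original NTs in T[0,2] deriving "bba": ["A", "S"]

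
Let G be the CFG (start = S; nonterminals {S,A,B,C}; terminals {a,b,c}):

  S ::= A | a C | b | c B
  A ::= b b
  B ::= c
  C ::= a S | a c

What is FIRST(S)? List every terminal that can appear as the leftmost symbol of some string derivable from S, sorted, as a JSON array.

FIRST sets, iterate to fixpoint:
round 1:
  A via A→b b: +{b}
  B via B→c: +{c}
  C via C→a S: +{a}
  S via S→A: +{b}
  S via S→a C: +{a}
  S via S→c B: +{c}
  S: {a,b,c}  A: {b}  B: {c}  C: {a}
round 2: (no change)
  S: {a,b,c}  A: {b}  B: {c}  C: {a}

FIRST(S) = ["a", "b", "c"]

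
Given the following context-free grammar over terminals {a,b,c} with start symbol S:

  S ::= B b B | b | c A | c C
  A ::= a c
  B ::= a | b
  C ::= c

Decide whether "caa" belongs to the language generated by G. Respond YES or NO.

CNF form of G:
  S -> B X3 | T1 A | T1 C | b
  A -> T0 T1
  B -> a | b
  C -> c
  T0 -> a
  T1 -> c
  T2 -> b
  X3 -> T2 B

CYK table (by increasing span):
  cell(0,0) c: {C,T1}  orig:{C}
  cell(1,1) a: {B,T0}  orig:{B}
  cell(2,2) a: {B,T0}  orig:{B}
  cell(0,1) ca: ∅
  cell(1,2) aa: ∅
  cell(0,2) caa: ∅

S ∉ T[0,2] ⇒ NO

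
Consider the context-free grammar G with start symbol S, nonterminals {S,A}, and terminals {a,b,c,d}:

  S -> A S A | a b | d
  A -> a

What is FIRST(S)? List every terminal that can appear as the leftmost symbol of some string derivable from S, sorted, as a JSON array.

FIRST iteration:
[1]
  A via A→a: +{a}
  S via S→A S A: +{a}
  S via S→d: +{d}
  FIRST(S)={a,d}  FIRST(A)={a}
[2] (stable)
  FIRST(S)={a,d}  FIRST(A)={a}

FIRST(S) = ["a", "d"]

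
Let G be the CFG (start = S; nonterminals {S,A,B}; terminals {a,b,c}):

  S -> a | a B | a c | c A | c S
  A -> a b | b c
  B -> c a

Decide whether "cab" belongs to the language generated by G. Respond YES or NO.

CNF form of G:
  S -> T0 B | T0 T2 | T2 A | T2 S | a
  A -> T0 T1 | T1 T2
  B -> T2 T0
  T0 -> a
  T1 -> b
  T2 -> c

Fill CYK table bottom-up:
  [0..0]={T2}  "c"  orig:{}
  [1..1]={S,T0}  "a"  orig:{S}
  [2..2]={T1}  "b"  orig:{}
  [0..1]={B,S}  "ca"
  [1..2]={A}  "ab"
  [0..2]={S}  "cab"

S ∈ T[0,2] ⇒ YES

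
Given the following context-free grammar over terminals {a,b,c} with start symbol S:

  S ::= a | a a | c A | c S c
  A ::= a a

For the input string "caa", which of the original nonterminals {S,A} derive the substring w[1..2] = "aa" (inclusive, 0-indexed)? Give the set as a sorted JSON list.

Convert to CNF:
  S -> T0 T0 | T1 A | T1 X2 | a
  A -> T0 T0
  T0 -> a
  T1 -> c
  X2 -> S T1

CYK table (by increasing span), restricted to cells inside w[1..2]:
  [1..1]={S,T0}  "a"  orig:{S}
  [2..2]={S,T0}  "a"  orig:{S}
  [1..2]={A,S}  "aa"

Original NTs in T[1,2] deriving "aa": ["A", "S"]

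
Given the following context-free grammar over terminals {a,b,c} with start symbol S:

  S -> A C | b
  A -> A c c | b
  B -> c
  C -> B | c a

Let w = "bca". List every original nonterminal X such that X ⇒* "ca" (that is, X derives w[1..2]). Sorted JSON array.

Convert to CNF:
  S -> A C | b
  A -> A X2 | b
  B -> c
  C -> T0 T1 | c
  T0 -> c
  T1 -> a
  X2 -> T0 T0

CYK fill (cells [i..j] with 1 ≤ i ≤ j ≤ 2 only):
  cell(1,1) c: {B,C,T0}  orig:{B,C}
  cell(2,2) a: {T1}  orig:{}
  cell(1,2) ca: {C}

Original NTs in T[1,2] deriving "ca": ["C"]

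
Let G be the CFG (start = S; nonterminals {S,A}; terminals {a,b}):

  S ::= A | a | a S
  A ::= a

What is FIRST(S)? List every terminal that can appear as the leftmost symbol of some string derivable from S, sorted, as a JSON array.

FIRST sets, iterate to fixpoint:
iter 1:
  A via A→a: +{a}
  S via S→A: +{a}
  S: {a}  A: {a}
iter 2: — fixpoint
  S: {a}  A: {a}

FIRST(S) = ["a"]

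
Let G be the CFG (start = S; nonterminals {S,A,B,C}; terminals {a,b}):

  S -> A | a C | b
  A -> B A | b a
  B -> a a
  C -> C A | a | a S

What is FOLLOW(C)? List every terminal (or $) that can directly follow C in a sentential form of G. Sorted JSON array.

FIRST sets, iterate to fixpoint:
pass 1:
  A via A→b a: +{b}
  B via B→a a: +{a}
  C via C→a: +{a}
  S via S→A: +{b}
  S via S→a C: +{a}
  FIRST[S]={a,b}  FIRST[A]={b}  FIRST[B]={a}  FIRST[C]={a}
pass 2:
  A via A→B A: +{a}
  FIRST[S]={a,b}  FIRST[A]={a,b}  FIRST[B]={a}  FIRST[C]={a}
pass 3: — fixpoint
  FIRST[S]={a,b}  FIRST[A]={a,b}  FIRST[B]={a}  FIRST[C]={a}

FOLLOW sets:
initialize: $ ∈ FOLLOW(S)
round 1:
  A→B A: FOLLOW(B) ⊇ FIRST(A) = {a,b}; new: +{a,b}
  C→C A: FOLLOW(C) ⊇ FIRST(A) = {a,b}; new: +{a,b}
  C→C A: FOLLOW(A) ⊇ FOLLOW(C) ⊇ {a,b}; new: +{a,b}
  C→a S: FOLLOW(S) ⊇ FOLLOW(C) ⊇ {a,b}; new: +{a,b}
  S→A: FOLLOW(A) ⊇ FOLLOW(S) ⊇ {$,a,b}; new: +{$}
  S→a C: FOLLOW(C) ⊇ FOLLOW(S) ⊇ {$,a,b}; new: +{$}
  FOLLOW(S)={$,a,b}  FOLLOW(A)={$,a,b}  FOLLOW(B)={a,b}  FOLLOW(C)={$,a,b}
round 2: — fixpoint
  FOLLOW(S)={$,a,b}  FOLLOW(A)={$,a,b}  FOLLOW(B)={a,b}  FOLLOW(C)={$,a,b}

FOLLOW(C) = ["$", "a", "b"]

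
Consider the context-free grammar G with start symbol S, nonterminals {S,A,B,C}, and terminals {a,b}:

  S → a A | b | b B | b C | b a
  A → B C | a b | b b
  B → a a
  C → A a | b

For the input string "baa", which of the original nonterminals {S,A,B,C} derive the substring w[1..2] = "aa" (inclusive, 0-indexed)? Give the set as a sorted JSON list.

Convert to CNF:
  S -> T0 A | T1 B | T1 C | T1 T0 | b
  A -> B C | T0 T1 | T1 T1
  B -> T0 T0
  C -> A T0 | b
  T0 -> a
  T1 -> b

Fill CYK table bottom-up — only the sub-triangle for w[1..2]:
  T[1,1] 'a' = {T0}  orig:{}
  T[2,2] 'a' = {T0}  orig:{}
  T[1,2] 'aa' = {B}

Original NTs in T[1,2] deriving "aa": ["B"]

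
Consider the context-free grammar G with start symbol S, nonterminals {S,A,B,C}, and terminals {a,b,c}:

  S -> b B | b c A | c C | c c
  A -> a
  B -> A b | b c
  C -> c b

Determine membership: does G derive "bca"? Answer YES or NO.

Convert to CNF:
  S -> T0 B | T0 X2 | T1 C | T1 T1
  A -> a
  B -> A T0 | T0 T1
  C -> T1 T0
  T0 -> b
  T1 -> c
  X2 -> T1 A

CYK table (by increasing span):
  [0..0]={T0}  "b"  orig:{}
  [1..1]={T1}  "c"  orig:{}
  [2..2]={A}  "a"
  [0..1]={B}  "bc"
  [1..2]={X2}  "ca"  orig:{}
  [0..2]={S}  "bca"

S ∈ T[0,2] ⇒ YES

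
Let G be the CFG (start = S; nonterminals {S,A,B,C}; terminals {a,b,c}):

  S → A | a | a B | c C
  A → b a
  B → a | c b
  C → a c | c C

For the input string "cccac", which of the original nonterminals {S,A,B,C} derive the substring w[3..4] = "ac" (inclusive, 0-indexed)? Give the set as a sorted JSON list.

CNF form of G:
  S -> T0 T1 | T1 B | T2 C | a
  A -> T0 T1
  B -> T2 T0 | a
  C -> T1 T2 | T2 C
  T0 -> b
  T1 -> a
  T2 -> c

CYK fill — only the sub-triangle for w[3..4]:
  cell(3,3) a: {B,S,T1}  orig:{B,S}
  cell(4,4) c: {T2}  orig:{}
  cell(3,4) ac: {C}

Original NTs in T[3,4] deriving "ac": ["C"]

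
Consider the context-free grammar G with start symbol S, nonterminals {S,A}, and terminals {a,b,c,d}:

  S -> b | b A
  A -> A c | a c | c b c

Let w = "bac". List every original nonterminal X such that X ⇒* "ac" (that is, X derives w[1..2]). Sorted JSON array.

Convert to CNF:
  S -> T2 A | b
  A -> A T0 | T0 X3 | T1 T0
  T0 -> c
  T1 -> a
  T2 -> b
  X3 -> T2 T0

CYK fill (cells [i..j] with 1 ≤ i ≤ j ≤ 2 only):
  [1..1]={T1}  "a"  orig:{}
  [2..2]={T0}  "c"  orig:{}
  [1..2]={A}  "ac"

Original NTs in T[1,2] deriving "ac": ["A"]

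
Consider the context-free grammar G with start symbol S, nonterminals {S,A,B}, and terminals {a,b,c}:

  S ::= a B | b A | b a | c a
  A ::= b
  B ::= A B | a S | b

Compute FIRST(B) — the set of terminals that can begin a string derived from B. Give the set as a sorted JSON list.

FIRST sets, iterate to fixpoint:
pass 1:
  A via A→b: +{b}
  B via B→A B: +{b}
  B via B→a S: +{a}
  S via S→a B: +{a}
  S via S→b A: +{b}
  S via S→c a: +{c}
  FIRST(S)={a,b,c}  FIRST(A)={b}  FIRST(B)={a,b}
pass 2: (no change)
  FIRST(S)={a,b,c}  FIRST(A)={b}  FIRST(B)={a,b}

FIRST(B) = ["a", "b"]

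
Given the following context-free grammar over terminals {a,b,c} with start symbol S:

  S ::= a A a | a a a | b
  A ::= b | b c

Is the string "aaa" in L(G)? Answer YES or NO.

CNF form of G:
  S -> T2 X3 | T2 X4 | b
  A -> T0 T1 | b
  T0 -> b
  T1 -> c
  T2 -> a
  X3 -> A T2
  X4 -> T2 T2

Fill CYK table bottom-up:
  [0..0]={T2}  "a"  orig:{}
  [1..1]={T2}  "a"  orig:{}
  [2..2]={T2}  "a"  orig:{}
  [0..1]={X4}  "aa"  orig:{}
  [1..2]={X4}  "aa"  orig:{}
  [0..2]={S}  "aaa"

S ∈ T[0,2] ⇒ YES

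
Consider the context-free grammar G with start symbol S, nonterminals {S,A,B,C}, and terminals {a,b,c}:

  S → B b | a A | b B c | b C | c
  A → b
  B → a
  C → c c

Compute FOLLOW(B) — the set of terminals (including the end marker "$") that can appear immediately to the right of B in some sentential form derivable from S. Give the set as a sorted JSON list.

FIRST sets, iterate to fixpoint:
round 1:
  A via A→b: +{b}
  B via B→a: +{a}
  C via C→c c: +{c}
  S via S→B b: +{a}
  S via S→b B c: +{b}
  S via S→c: +{c}
  FIRST(S)={a,b,c}  FIRST(A)={b}  FIRST(B)={a}  FIRST(C)={c}
round 2: (stable)
  FIRST(S)={a,b,c}  FIRST(A)={b}  FIRST(B)={a}  FIRST(C)={c}

FOLLOW sets:
initialize: $ ∈ FOLLOW(S)
[1]
  S→B b: FOLLOW(B) ⊇ FIRST(b) = {b}; new: +{b}
  S→a A: FOLLOW(A) ⊇ FOLLOW(S) ⊇ {$}; new: +{$}
  S→b B c: FOLLOW(B) ⊇ FIRST(c) = {c}; new: +{c}
  S→b C: FOLLOW(C) ⊇ FOLLOW(S) ⊇ {$}; new: +{$}
  S: {$}  A: {$}  B: {b,c}  C: {$}
[2] — fixpoint
  S: {$}  A: {$}  B: {b,c}  C: {$}

FOLLOW(B) = ["b", "c"]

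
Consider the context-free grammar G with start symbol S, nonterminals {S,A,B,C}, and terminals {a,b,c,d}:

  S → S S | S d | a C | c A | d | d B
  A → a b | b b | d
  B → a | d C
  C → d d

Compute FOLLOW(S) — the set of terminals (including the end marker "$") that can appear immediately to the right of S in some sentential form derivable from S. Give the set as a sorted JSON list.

FIRST iteration:
pass 1:
  A via A→a b: +{a}
  A via A→b b: +{b}
  A via A→d: +{d}
  B via B→a: +{a}
  B via B→d C: +{d}
  C via C→d d: +{d}
  S via S→a C: +{a}
  S via S→c A: +{c}
  S via S→d: +{d}
  FIRST[S]={a,c,d}  FIRST[A]={a,b,d}  FIRST[B]={a,d}  FIRST[C]={d}
pass 2: — fixpoint
  FIRST[S]={a,c,d}  FIRST[A]={a,b,d}  FIRST[B]={a,d}  FIRST[C]={d}

FOLLOW iteration:
FOLLOW(S) := {$}
iter 1:
  S→S S: FOLLOW(S) ⊇ FIRST(S) = {a,c,d}; new: +{a,c,d}
  S→a C: FOLLOW(C) ⊇ FOLLOW(S) ⊇ {$,a,c,d}; new: +{$,a,c,d}
  S→c A: FOLLOW(A) ⊇ FOLLOW(S) ⊇ {$,a,c,d}; new: +{$,a,c,d}
  S→d B: FOLLOW(B) ⊇ FOLLOW(S) ⊇ {$,a,c,d}; new: +{$,a,c,d}
  FOLLOW[S]={$,a,c,d}  FOLLOW[A]={$,a,c,d}  FOLLOW[B]={$,a,c,d}  FOLLOW[C]={$,a,c,d}
iter 2: (no change)
  FOLLOW[S]={$,a,c,d}  FOLLOW[A]={$,a,c,d}  FOLLOW[B]={$,a,c,d}  FOLLOW[C]={$,a,c,d}

FOLLOW(S) = ["$", "a", "c", "d"]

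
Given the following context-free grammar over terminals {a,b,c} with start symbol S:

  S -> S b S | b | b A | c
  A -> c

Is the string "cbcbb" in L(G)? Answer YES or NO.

CNF form of G:
  S -> S X1 | T0 A | b | c
  A -> c
  T0 -> b
  X1 -> T0 S

CYK fill:
  T[0,0] 'c' = {A,S}
  T[1,1] 'b' = {S,T0}  orig:{S}
  T[2,2] 'c' = {A,S}
  T[3,3] 'b' = {S,T0}  orig:{S}
  T[4,4] 'b' = {S,T0}  orig:{S}
  T[0,1] 'cb' = ∅
  T[1,2] 'bc' = {S,X1}  orig:{S}
  T[2,3] 'cb' = ∅
  T[3,4] 'bb' = {X1}  orig:{}
  T[0,2] 'cbc' = {S}
  T[1,3] 'bcb' = ∅
  T[2,4] 'cbb' = {S}
  T[0,3] 'cbcb' = ∅
  T[1,4] 'bcbb' = {S,X1}  orig:{S}
  T[0,4] 'cbcbb' = {S}

S ∈ T[0,4] ⇒ YES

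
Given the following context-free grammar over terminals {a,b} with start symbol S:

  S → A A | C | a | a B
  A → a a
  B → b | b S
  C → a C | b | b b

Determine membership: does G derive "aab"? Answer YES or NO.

CNF form of G:
  S -> A A | T0 B | T0 C | T1 T1 | a | b
  A -> T0 T0
  B -> T1 S | b
  C -> T0 C | T1 T1 | b
  T0 -> a
  T1 -> b

Fill CYK table bottom-up:
  T[0,0] 'a' = {S,T0}  orig:{S}
  T[1,1] 'a' = {S,T0}  orig:{S}
  T[2,2] 'b' = {B,C,S,T1}  orig:{B,C,S}
  T[0,1] 'aa' = {A}
  T[1,2] 'ab' = {C,S}
  T[0,2] 'aab' = {C,S}

S ∈ T[0,2] ⇒ YES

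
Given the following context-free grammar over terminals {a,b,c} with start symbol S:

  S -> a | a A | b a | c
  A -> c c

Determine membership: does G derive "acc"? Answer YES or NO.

CNF form of G:
  S -> T1 A | T2 T1 | a | c
  A -> T0 T0
  T0 -> c
  T1 -> a
  T2 -> b

Fill CYK table bottom-up:
  cell(0,0) a: {S,T1}  orig:{S}
  cell(1,1) c: {S,T0}  orig:{S}
  cell(2,2) c: {S,T0}  orig:{S}
  cell(0,1) ac: ∅
  cell(1,2) cc: {A}
  cell(0,2) acc: {S}

S ∈ T[0,2] ⇒ YES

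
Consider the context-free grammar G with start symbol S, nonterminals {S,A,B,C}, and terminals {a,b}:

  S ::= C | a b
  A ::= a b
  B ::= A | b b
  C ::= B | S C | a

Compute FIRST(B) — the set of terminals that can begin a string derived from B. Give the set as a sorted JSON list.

FIRST sets, iterate to fixpoint:
iter 1:
  A via A→a b: +{a}
  B via B→A: +{a}
  B via B→b b: +{b}
  C via C→B: +{a,b}
  S via S→C: +{a,b}
  FIRST(S)={a,b}  FIRST(A)={a}  FIRST(B)={a,b}  FIRST(C)={a,b}
iter 2: done
  FIRST(S)={a,b}  FIRST(A)={a}  FIRST(B)={a,b}  FIRST(C)={a,b}

FIRST(B) = ["a", "b"]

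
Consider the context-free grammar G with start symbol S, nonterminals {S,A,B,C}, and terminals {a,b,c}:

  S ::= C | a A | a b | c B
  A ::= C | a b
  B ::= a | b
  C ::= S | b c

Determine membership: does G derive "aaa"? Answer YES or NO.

CNF form of G:
  S -> T0 A | T0 T1 | T1 T2 | T2 B
  A -> T0 A | T0 T1 | T1 T2 | T2 B
  B -> a | b
  C -> T0 A | T0 T1 | T1 T2 | T2 B
  T0 -> a
  T1 -> b
  T2 -> c

Fill CYK table bottom-up:
  [0..0]={B,T0}  "a"  orig:{B}
  [1..1]={B,T0}  "a"  orig:{B}
  [2..2]={B,T0}  "a"  orig:{B}
  [0..1]=∅  "aa"
  [1..2]=∅  "aa"
  [0..2]=∅  "aaa"

S ∉ T[0,2] ⇒ NO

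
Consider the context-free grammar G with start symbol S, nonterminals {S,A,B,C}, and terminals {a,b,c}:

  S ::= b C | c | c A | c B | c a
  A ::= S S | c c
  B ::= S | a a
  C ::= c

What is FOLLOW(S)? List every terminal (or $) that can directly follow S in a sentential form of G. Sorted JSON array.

FIRST sets, iterate to fixpoint:
pass 1:
  A via A→c c: +{c}
  B via B→a a: +{a}
  C via C→c: +{c}
  S via S→b C: +{b}
  S via S→c: +{c}
  FIRST[S]={b,c}  FIRST[A]={c}  FIRST[B]={a}  FIRST[C]={c}
pass 2:
  A via A→S S: +{b}
  B via B→S: +{b,c}
  FIRST[S]={b,c}  FIRST[A]={b,c}  FIRST[B]={a,b,c}  FIRST[C]={c}
pass 3: (stable)
  FIRST[S]={b,c}  FIRST[A]={b,c}  FIRST[B]={a,b,c}  FIRST[C]={c}

Compute FOLLOW by fixpoint:
initialize: $ ∈ FOLLOW(S)
[1]
  A→S S: FOLLOW(S) ⊇ FIRST(S) = {b,c}; new: +{b,c}
  S→b C: FOLLOW(C) ⊇ FOLLOW(S) ⊇ {$,b,c}; new: +{$,b,c}
  S→c A: FOLLOW(A) ⊇ FOLLOW(S) ⊇ {$,b,c}; new: +{$,b,c}
  S→c B: FOLLOW(B) ⊇ FOLLOW(S) ⊇ {$,b,c}; new: +{$,b,c}
  FOLLOW[S]={$,b,c}  FOLLOW[A]={$,b,c}  FOLLOW[B]={$,b,c}  FOLLOW[C]={$,b,c}
[2] (no change)
  FOLLOW[S]={$,b,c}  FOLLOW[A]={$,b,c}  FOLLOW[B]={$,b,c}  FOLLOW[C]={$,b,c}

FOLLOW(S) = ["$", "b", "c"]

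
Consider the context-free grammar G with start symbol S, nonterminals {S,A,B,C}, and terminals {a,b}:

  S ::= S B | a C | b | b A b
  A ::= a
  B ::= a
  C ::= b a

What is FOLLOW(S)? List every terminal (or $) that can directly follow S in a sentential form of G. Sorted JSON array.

Compute FIRST by fixpoint:
round 1:
  A via A→a: +{a}
  B via B→a: +{a}
  C via C→b a: +{b}
  S via S→a C: +{a}
  S via S→b: +{b}
  FIRST(S)={a,b}  FIRST(A)={a}  FIRST(B)={a}  FIRST(C)={b}
round 2: (no change)
  FIRST(S)={a,b}  FIRST(A)={a}  FIRST(B)={a}  FIRST(C)={b}

FOLLOW sets:
initialize: $ ∈ FOLLOW(S)
pass 1:
  S→S B: FOLLOW(S) ⊇ FIRST(B) = {a}; new: +{a}
  S→S B: FOLLOW(B) ⊇ FOLLOW(S) ⊇ {$,a}; new: +{$,a}
  S→a C: FOLLOW(C) ⊇ FOLLOW(S) ⊇ {$,a}; new: +{$,a}
  S→b A b: FOLLOW(A) ⊇ FIRST(b) = {b}; new: +{b}
  S: {$,a}  A: {b}  B: {$,a}  C: {$,a}
pass 2: — fixpoint
  S: {$,a}  A: {b}  B: {$,a}  C: {$,a}

FOLLOW(S) = ["$", "a"]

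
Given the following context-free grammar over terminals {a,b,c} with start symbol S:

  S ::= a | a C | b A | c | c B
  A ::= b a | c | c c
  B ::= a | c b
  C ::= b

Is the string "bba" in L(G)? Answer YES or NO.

CNF form of G:
  S -> T0 A | T1 C | T2 B | a | c
  A -> T0 T1 | T2 T2 | c
  B -> T2 T0 | a
  C -> b
  T0 -> b
  T1 -> a
  T2 -> c

Fill CYK table bottom-up:
  T[0,0] 'b' = {C,T0}  orig:{C}
  T[1,1] 'b' = {C,T0}  orig:{C}
  T[2,2] 'a' = {B,S,T1}  orig:{B,S}
  T[0,1] 'bb' = ∅
  T[1,2] 'ba' = {A}
  T[0,2] 'bba' = {S}

S ∈ T[0,2] ⇒ YES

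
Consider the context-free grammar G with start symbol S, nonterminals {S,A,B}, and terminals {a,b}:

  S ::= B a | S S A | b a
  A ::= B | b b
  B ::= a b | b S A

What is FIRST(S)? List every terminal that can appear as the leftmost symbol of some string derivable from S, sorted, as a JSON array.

Compute FIRST by fixpoint:
round 1:
  A via A→b b: +{b}
  B via B→a b: +{a}
  B via B→b S A: +{b}
  S via S→B a: +{a,b}
  S: {a,b}  A: {b}  B: {a,b}
round 2:
  A via A→B: +{a}
  S: {a,b}  A: {a,b}  B: {a,b}
round 3: — fixpoint
  S: {a,b}  A: {a,b}  B: {a,b}

FIRST(S) = ["a", "b"]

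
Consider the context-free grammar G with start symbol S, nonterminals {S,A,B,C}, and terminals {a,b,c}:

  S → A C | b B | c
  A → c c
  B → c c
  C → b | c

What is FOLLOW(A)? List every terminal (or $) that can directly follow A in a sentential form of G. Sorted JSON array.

FIRST iteration:
[1]
  A via A→c c: +{c}
  B via B→c c: +{c}
  C via C→b: +{b}
  C via C→c: +{c}
  S via S→A C: +{c}
  S via S→b B: +{b}
  S: {b,c}  A: {c}  B: {c}  C: {b,c}
[2] — fixpoint
  S: {b,c}  A: {c}  B: {c}  C: {b,c}

Compute FOLLOW by fixpoint:
seed FOLLOW(S) with $
pass 1:
  S→A C: FOLLOW(A) ⊇ FIRST(C) = {b,c}; new: +{b,c}
  S→A C: FOLLOW(C) ⊇ FOLLOW(S) ⊇ {$}; new: +{$}
  S→b B: FOLLOW(B) ⊇ FOLLOW(S) ⊇ {$}; new: +{$}
  FOLLOW[S]={$}  FOLLOW[A]={b,c}  FOLLOW[B]={$}  FOLLOW[C]={$}
pass 2: (stable)
  FOLLOW[S]={$}  FOLLOW[A]={b,c}  FOLLOW[B]={$}  FOLLOW[C]={$}

FOLLOW(A) = ["b", "c"]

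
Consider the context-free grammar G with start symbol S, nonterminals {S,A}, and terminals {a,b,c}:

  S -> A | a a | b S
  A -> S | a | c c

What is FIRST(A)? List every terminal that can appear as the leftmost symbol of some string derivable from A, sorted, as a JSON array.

Compute FIRST by fixpoint:
round 1:
  A via A→a: +{a}
  A via A→c c: +{c}
  S via S→A: +{a,c}
  S via S→b S: +{b}
  S: {a,b,c}  A: {a,c}
round 2:
  A via A→S: +{b}
  S: {a,b,c}  A: {a,b,c}
round 3: (no change)
  S: {a,b,c}  A: {a,b,c}

FIRST(A) = ["a", "b", "c"]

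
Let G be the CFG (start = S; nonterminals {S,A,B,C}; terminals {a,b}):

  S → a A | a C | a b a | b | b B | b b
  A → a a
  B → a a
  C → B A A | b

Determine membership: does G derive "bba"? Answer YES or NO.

CNF form of G:
  S -> T0 A | T0 C | T0 X3 | T1 B | T1 T1 | b
  A -> T0 T0
  B -> T0 T0
  C -> B X2 | b
  T0 -> a
  T1 -> b
  X2 -> A A
  X3 -> T1 T0

CYK fill:
  T[0,0] 'b' = {C,S,T1}  orig:{C,S}
  T[1,1] 'b' = {C,S,T1}  orig:{C,S}
  T[2,2] 'a' = {T0}  orig:{}
  T[0,1] 'bb' = {S}
  T[1,2] 'ba' = {X3}  orig:{}
  T[0,2] 'bba' = ∅

S ∉ T[0,2] ⇒ NO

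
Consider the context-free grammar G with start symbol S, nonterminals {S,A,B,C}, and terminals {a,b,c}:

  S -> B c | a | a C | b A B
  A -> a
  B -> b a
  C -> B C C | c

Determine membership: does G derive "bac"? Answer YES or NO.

Convert to CNF:
  S -> B T2 | T0 X4 | T1 C | a
  A -> a
  B -> T0 T1
  C -> B X3 | c
  T0 -> b
  T1 -> a
  T2 -> c
  X3 -> C C
  X4 -> A B

CYK table (by increasing span):
  cell(0,0) b: {T0}  orig:{}
  cell(1,1) a: {A,S,T1}  orig:{A,S}
  cell(2,2) c: {C,T2}  orig:{C}
  cell(0,1) ba: {B}
  cell(1,2) ac: {S}
  cell(0,2) bac: {S}

S ∈ T[0,2] ⇒ YES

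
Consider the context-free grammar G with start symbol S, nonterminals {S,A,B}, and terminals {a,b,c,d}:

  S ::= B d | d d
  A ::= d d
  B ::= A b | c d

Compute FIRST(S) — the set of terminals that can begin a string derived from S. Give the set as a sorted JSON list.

FIRST sets, iterate to fixpoint:
round 1:
  A via A→d d: +{d}
  B via B→A b: +{d}
  B via B→c d: +{c}
  S via S→B d: +{c,d}
  FIRST(S)={c,d}  FIRST(A)={d}  FIRST(B)={c,d}
round 2: (no change)
  FIRST(S)={c,d}  FIRST(A)={d}  FIRST(B)={c,d}

FIRST(S) = ["c", "d"]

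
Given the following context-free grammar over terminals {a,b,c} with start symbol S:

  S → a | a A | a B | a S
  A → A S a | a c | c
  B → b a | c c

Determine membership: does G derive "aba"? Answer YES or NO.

CNF form of G:
  S -> T0 A | T0 B | T0 S | a
  A -> A X3 | T0 T1 | c
  B -> T1 T1 | T2 T0
  T0 -> a
  T1 -> c
  T2 -> b
  X3 -> S T0

CYK fill:
  cell(0,0) a: {S,T0}  orig:{S}
  cell(1,1) b: {T2}  orig:{}
  cell(2,2) a: {S,T0}  orig:{S}
  cell(0,1) ab: ∅
  cell(1,2) ba: {B}
  cell(0,2) aba: {S}

S ∈ T[0,2] ⇒ YES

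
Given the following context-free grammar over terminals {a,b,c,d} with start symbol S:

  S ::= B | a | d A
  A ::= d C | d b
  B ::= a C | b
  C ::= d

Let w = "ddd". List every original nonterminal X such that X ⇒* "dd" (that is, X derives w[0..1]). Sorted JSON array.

CNF form of G:
  S -> T0 A | T2 C | a | b
  A -> T0 C | T0 T1
  B -> T2 C | b
  C -> d
  T0 -> d
  T1 -> b
  T2 -> a

CYK fill — only the sub-triangle for w[0..1]:
  [0..0]={C,T0}  "d"  orig:{C}
  [1..1]={C,T0}  "d"  orig:{C}
  [0..1]={A}  "dd"

Original NTs in T[0,1] deriving "dd": ["A"]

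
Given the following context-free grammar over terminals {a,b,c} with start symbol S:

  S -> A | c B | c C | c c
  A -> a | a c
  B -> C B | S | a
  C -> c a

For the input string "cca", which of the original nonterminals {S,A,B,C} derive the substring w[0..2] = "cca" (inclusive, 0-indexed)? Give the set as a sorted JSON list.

Convert to CNF:
  S -> T0 T1 | T1 B | T1 C | T1 T1 | a
  A -> T0 T1 | a
  B -> C B | T0 T1 | T1 B | T1 C | T1 T1 | a
  C -> T1 T0
  T0 -> a
  T1 -> c

CYK fill — only the sub-triangle for w[0..2]:
  T[0,0] 'c' = {T1}  orig:{}
  T[1,1] 'c' = {T1}  orig:{}
  T[2,2] 'a' = {A,B,S,T0}  orig:{A,B,S}
  T[0,1] 'cc' = {B,S}
  T[1,2] 'ca' = {B,C,S}
  T[0,2] 'cca' = {B,S}

Original NTs in T[0,2] deriving "cca": ["B", "S"]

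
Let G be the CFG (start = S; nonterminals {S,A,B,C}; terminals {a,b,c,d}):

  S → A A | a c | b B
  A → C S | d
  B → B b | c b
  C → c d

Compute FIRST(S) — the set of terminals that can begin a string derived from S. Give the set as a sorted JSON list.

FIRST sets, iterate to fixpoint:
iter 1:
  A via A→d: +{d}
  B via B→c b: +{c}
  C via C→c d: +{c}
  S via S→A A: +{d}
  S via S→a c: +{a}
  S via S→b B: +{b}
  FIRST[S]={a,b,d}  FIRST[A]={d}  FIRST[B]={c}  FIRST[C]={c}
iter 2:
  A via A→C S: +{c}
  S via S→A A: +{c}
  FIRST[S]={a,b,c,d}  FIRST[A]={c,d}  FIRST[B]={c}  FIRST[C]={c}
iter 3: (no change)
  FIRST[S]={a,b,c,d}  FIRST[A]={c,d}  FIRST[B]={c}  FIRST[C]={c}

FIRST(S) = ["a", "b", "c", "d"]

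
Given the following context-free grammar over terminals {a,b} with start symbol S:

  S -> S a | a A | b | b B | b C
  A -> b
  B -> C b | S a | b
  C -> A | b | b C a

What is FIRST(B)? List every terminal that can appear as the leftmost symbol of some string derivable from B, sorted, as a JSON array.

Compute FIRST by fixpoint:
round 1:
  A via A→b: +{b}
  B via B→b: +{b}
  C via C→A: +{b}
  S via S→a A: +{a}
  S via S→b: +{b}
  S: {a,b}  A: {b}  B: {b}  C: {b}
round 2:
  B via B→S a: +{a}
  S: {a,b}  A: {b}  B: {a,b}  C: {b}
round 3: (no change)
  S: {a,b}  A: {b}  B: {a,b}  C: {b}

FIRST(B) = ["a", "b"]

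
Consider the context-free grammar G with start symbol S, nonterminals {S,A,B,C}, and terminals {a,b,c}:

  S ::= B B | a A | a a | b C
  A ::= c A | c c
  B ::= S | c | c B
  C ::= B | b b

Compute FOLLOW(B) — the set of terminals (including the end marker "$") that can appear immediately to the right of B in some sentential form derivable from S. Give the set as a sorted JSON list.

Compute FIRST by fixpoint:
iter 1:
  A via A→c A: +{c}
  B via B→c: +{c}
  C via C→B: +{c}
  C via C→b b: +{b}
  S via S→B B: +{c}
  S via S→a A: +{a}
  S via S→b C: +{b}
  FIRST[S]={a,b,c}  FIRST[A]={c}  FIRST[B]={c}  FIRST[C]={b,c}
iter 2:
  B via B→S: +{a,b}
  C via C→B: +{a}
  FIRST[S]={a,b,c}  FIRST[A]={c}  FIRST[B]={a,b,c}  FIRST[C]={a,b,c}
iter 3: — fixpoint
  FIRST[S]={a,b,c}  FIRST[A]={c}  FIRST[B]={a,b,c}  FIRST[C]={a,b,c}

FOLLOW sets:
initialize: $ ∈ FOLLOW(S)
iter 1:
  S→B B: FOLLOW(B) ⊇ FIRST(B) = {a,b,c}; new: +{a,b,c}
  S→B B: FOLLOW(B) ⊇ FOLLOW(S) ⊇ {$}; new: +{$}
  S→a A: FOLLOW(A) ⊇ FOLLOW(S) ⊇ {$}; new: +{$}
  S→b C: FOLLOW(C) ⊇ FOLLOW(S) ⊇ {$}; new: +{$}
  FOLLOW(S)={$}  FOLLOW(A)={$}  FOLLOW(B)={$,a,b,c}  FOLLOW(C)={$}
iter 2:
  B→S: FOLLOW(S) ⊇ FOLLOW(B) ⊇ {$,a,b,c}; new: +{a,b,c}
  S→a A: FOLLOW(A) ⊇ FOLLOW(S) ⊇ {$,a,b,c}; new: +{a,b,c}
  S→b C: FOLLOW(C) ⊇ FOLLOW(S) ⊇ {$,a,b,c}; new: +{a,b,c}
  FOLLOW(S)={$,a,b,c}  FOLLOW(A)={$,a,b,c}  FOLLOW(B)={$,a,b,c}  FOLLOW(C)={$,a,b,c}
iter 3: — fixpoint
  FOLLOW(S)={$,a,b,c}  FOLLOW(A)={$,a,b,c}  FOLLOW(B)={$,a,b,c}  FOLLOW(C)={$,a,b,c}

FOLLOW(B) = ["$", "a", "b", "c"]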